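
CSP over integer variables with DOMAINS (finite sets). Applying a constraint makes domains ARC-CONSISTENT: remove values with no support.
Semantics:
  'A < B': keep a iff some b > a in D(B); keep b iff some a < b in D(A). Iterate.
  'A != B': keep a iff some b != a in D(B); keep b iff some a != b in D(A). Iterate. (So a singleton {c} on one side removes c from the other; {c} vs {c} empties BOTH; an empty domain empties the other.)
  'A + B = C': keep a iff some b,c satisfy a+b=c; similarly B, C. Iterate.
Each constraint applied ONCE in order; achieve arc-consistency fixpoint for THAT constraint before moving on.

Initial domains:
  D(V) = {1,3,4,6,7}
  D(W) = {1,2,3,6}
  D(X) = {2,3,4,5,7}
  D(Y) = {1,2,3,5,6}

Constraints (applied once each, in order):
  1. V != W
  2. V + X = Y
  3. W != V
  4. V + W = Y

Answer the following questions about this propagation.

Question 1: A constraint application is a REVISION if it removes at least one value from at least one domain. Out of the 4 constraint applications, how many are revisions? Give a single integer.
Answer: 2

Derivation:
Constraint 1 (V != W) on D(V)={1,3,4,6,7} D(W)={1,2,3,6}: no change => not a revision
Constraint 2 (V + X = Y) on D(V)={1,3,4,6,7} D(X)={2,3,4,5,7} D(Y)={1,2,3,5,6}: V {1,3,4,6,7}->{1,3,4}; X {2,3,4,5,7}->{2,3,4,5}; Y {1,2,3,5,6}->{3,5,6} => REVISION
Constraint 3 (W != V) on D(W)={1,2,3,6} D(V)={1,3,4}: no change => not a revision
Constraint 4 (V + W = Y) on D(V)={1,3,4} D(W)={1,2,3,6} D(Y)={3,5,6}: W {1,2,3,6}->{1,2,3} => REVISION
Total revisions = 2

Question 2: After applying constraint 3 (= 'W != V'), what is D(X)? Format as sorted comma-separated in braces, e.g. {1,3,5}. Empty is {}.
Answer: {2,3,4,5}

Derivation:
Constraint 1 (V != W) on D(V)={1,3,4,6,7} D(W)={1,2,3,6}: no change
Constraint 2 (V + X = Y) on D(V)={1,3,4,6,7} D(X)={2,3,4,5,7} D(Y)={1,2,3,5,6}: V {1,3,4,6,7}->{1,3,4}; X {2,3,4,5,7}->{2,3,4,5}; Y {1,2,3,5,6}->{3,5,6}
Constraint 3 (W != V) on D(W)={1,2,3,6} D(V)={1,3,4}: no change
So after constraint 3: D(X) = {2,3,4,5}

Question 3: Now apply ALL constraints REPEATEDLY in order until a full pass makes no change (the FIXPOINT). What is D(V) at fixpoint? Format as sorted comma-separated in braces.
Answer: {1,3,4}

Derivation:
pass 0 (initial): D(V)={1,3,4,6,7}
pass 1: V {1,3,4,6,7}->{1,3,4}; W {1,2,3,6}->{1,2,3}; X {2,3,4,5,7}->{2,3,4,5}; Y {1,2,3,5,6}->{3,5,6}
pass 2: no change
Fixpoint after 2 passes: D(V) = {1,3,4}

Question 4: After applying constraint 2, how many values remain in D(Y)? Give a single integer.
Constraint 1 (V != W) on D(V)={1,3,4,6,7} D(W)={1,2,3,6}: no change
Constraint 2 (V + X = Y) on D(V)={1,3,4,6,7} D(X)={2,3,4,5,7} D(Y)={1,2,3,5,6}: V {1,3,4,6,7}->{1,3,4}; X {2,3,4,5,7}->{2,3,4,5}; Y {1,2,3,5,6}->{3,5,6}
So after constraint 2: D(Y)={3,5,6}, size = 3

Answer: 3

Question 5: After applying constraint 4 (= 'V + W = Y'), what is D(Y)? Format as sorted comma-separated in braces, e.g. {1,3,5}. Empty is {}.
Constraint 1 (V != W) on D(V)={1,3,4,6,7} D(W)={1,2,3,6}: no change
Constraint 2 (V + X = Y) on D(V)={1,3,4,6,7} D(X)={2,3,4,5,7} D(Y)={1,2,3,5,6}: V {1,3,4,6,7}->{1,3,4}; X {2,3,4,5,7}->{2,3,4,5}; Y {1,2,3,5,6}->{3,5,6}
Constraint 3 (W != V) on D(W)={1,2,3,6} D(V)={1,3,4}: no change
Constraint 4 (V + W = Y) on D(V)={1,3,4} D(W)={1,2,3,6} D(Y)={3,5,6}: W {1,2,3,6}->{1,2,3}
So after constraint 4: D(Y) = {3,5,6}

Answer: {3,5,6}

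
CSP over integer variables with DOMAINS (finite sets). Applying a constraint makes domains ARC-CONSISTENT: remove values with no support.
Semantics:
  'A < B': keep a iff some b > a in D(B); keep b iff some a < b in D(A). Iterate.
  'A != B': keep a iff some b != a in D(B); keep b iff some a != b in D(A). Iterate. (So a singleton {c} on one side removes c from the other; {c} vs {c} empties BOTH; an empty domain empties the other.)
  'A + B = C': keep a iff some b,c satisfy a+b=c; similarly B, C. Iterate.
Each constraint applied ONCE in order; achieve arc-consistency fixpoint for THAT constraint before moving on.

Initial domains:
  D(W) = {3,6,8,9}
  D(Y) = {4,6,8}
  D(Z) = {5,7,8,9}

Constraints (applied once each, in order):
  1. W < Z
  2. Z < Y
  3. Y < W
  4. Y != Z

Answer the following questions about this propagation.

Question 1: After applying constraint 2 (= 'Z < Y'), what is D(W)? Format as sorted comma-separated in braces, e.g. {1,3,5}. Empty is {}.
Answer: {3,6,8}

Derivation:
Constraint 1 (W < Z) on D(W)={3,6,8,9} D(Z)={5,7,8,9}: W {3,6,8,9}->{3,6,8}
Constraint 2 (Z < Y) on D(Z)={5,7,8,9} D(Y)={4,6,8}: Z {5,7,8,9}->{5,7}; Y {4,6,8}->{6,8}
So after constraint 2: D(W) = {3,6,8}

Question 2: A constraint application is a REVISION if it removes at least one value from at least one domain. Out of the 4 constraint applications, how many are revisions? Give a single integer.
Answer: 3

Derivation:
Constraint 1 (W < Z) on D(W)={3,6,8,9} D(Z)={5,7,8,9}: W {3,6,8,9}->{3,6,8} => REVISION
Constraint 2 (Z < Y) on D(Z)={5,7,8,9} D(Y)={4,6,8}: Z {5,7,8,9}->{5,7}; Y {4,6,8}->{6,8} => REVISION
Constraint 3 (Y < W) on D(Y)={6,8} D(W)={3,6,8}: Y {6,8}->{6}; W {3,6,8}->{8} => REVISION
Constraint 4 (Y != Z) on D(Y)={6} D(Z)={5,7}: no change => not a revision
Total revisions = 3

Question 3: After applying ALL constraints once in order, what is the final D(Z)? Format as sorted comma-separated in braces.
Answer: {5,7}

Derivation:
Constraint 1 (W < Z) on D(W)={3,6,8,9} D(Z)={5,7,8,9}: W {3,6,8,9}->{3,6,8}
Constraint 2 (Z < Y) on D(Z)={5,7,8,9} D(Y)={4,6,8}: Z {5,7,8,9}->{5,7}; Y {4,6,8}->{6,8}
Constraint 3 (Y < W) on D(Y)={6,8} D(W)={3,6,8}: Y {6,8}->{6}; W {3,6,8}->{8}
Constraint 4 (Y != Z) on D(Y)={6} D(Z)={5,7}: no change
So after all 4 constraints: D(Z) = {5,7}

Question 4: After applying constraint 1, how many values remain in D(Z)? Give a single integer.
Constraint 1 (W < Z) on D(W)={3,6,8,9} D(Z)={5,7,8,9}: W {3,6,8,9}->{3,6,8}
So after constraint 1: D(Z)={5,7,8,9}, size = 4

Answer: 4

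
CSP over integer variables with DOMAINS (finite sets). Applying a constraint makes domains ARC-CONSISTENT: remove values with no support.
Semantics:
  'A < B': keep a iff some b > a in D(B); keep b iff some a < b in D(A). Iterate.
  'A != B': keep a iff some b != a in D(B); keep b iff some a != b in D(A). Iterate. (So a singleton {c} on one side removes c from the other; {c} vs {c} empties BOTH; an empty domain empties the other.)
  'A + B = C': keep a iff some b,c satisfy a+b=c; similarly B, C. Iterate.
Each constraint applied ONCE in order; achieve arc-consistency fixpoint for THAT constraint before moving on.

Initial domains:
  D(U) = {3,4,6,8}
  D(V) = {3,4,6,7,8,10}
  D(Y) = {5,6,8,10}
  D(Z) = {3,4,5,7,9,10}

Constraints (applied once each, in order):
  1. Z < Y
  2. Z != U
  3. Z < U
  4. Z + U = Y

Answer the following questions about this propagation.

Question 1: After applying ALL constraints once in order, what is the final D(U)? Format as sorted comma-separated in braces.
Constraint 1 (Z < Y) on D(Z)={3,4,5,7,9,10} D(Y)={5,6,8,10}: Z {3,4,5,7,9,10}->{3,4,5,7,9}
Constraint 2 (Z != U) on D(Z)={3,4,5,7,9} D(U)={3,4,6,8}: no change
Constraint 3 (Z < U) on D(Z)={3,4,5,7,9} D(U)={3,4,6,8}: Z {3,4,5,7,9}->{3,4,5,7}; U {3,4,6,8}->{4,6,8}
Constraint 4 (Z + U = Y) on D(Z)={3,4,5,7} D(U)={4,6,8} D(Y)={5,6,8,10}: Z {3,4,5,7}->{4}; U {4,6,8}->{4,6}; Y {5,6,8,10}->{8,10}
So after all 4 constraints: D(U) = {4,6}

Answer: {4,6}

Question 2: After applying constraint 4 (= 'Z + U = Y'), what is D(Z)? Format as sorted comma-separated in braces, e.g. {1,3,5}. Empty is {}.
Constraint 1 (Z < Y) on D(Z)={3,4,5,7,9,10} D(Y)={5,6,8,10}: Z {3,4,5,7,9,10}->{3,4,5,7,9}
Constraint 2 (Z != U) on D(Z)={3,4,5,7,9} D(U)={3,4,6,8}: no change
Constraint 3 (Z < U) on D(Z)={3,4,5,7,9} D(U)={3,4,6,8}: Z {3,4,5,7,9}->{3,4,5,7}; U {3,4,6,8}->{4,6,8}
Constraint 4 (Z + U = Y) on D(Z)={3,4,5,7} D(U)={4,6,8} D(Y)={5,6,8,10}: Z {3,4,5,7}->{4}; U {4,6,8}->{4,6}; Y {5,6,8,10}->{8,10}
So after constraint 4: D(Z) = {4}

Answer: {4}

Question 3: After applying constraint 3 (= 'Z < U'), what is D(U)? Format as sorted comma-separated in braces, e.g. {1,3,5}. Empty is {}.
Answer: {4,6,8}

Derivation:
Constraint 1 (Z < Y) on D(Z)={3,4,5,7,9,10} D(Y)={5,6,8,10}: Z {3,4,5,7,9,10}->{3,4,5,7,9}
Constraint 2 (Z != U) on D(Z)={3,4,5,7,9} D(U)={3,4,6,8}: no change
Constraint 3 (Z < U) on D(Z)={3,4,5,7,9} D(U)={3,4,6,8}: Z {3,4,5,7,9}->{3,4,5,7}; U {3,4,6,8}->{4,6,8}
So after constraint 3: D(U) = {4,6,8}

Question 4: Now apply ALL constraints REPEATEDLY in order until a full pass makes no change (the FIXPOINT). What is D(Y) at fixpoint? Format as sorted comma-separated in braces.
pass 0 (initial): D(Y)={5,6,8,10}
pass 1: U {3,4,6,8}->{4,6}; Y {5,6,8,10}->{8,10}; Z {3,4,5,7,9,10}->{4}
pass 2: U {4,6}->{6}; Y {8,10}->{10}
pass 3: no change
Fixpoint after 3 passes: D(Y) = {10}

Answer: {10}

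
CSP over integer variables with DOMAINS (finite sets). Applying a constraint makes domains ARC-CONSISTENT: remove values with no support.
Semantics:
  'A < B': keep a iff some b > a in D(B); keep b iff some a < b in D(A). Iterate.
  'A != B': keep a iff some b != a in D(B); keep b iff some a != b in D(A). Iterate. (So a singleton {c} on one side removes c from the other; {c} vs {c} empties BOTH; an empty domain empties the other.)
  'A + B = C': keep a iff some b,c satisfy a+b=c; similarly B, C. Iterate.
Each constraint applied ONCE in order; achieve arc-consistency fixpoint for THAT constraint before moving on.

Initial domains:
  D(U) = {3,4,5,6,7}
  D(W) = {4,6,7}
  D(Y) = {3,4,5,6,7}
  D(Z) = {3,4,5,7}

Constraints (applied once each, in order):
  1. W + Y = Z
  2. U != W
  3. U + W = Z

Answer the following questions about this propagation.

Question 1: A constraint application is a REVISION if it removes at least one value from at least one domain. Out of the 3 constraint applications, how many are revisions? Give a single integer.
Constraint 1 (W + Y = Z) on D(W)={4,6,7} D(Y)={3,4,5,6,7} D(Z)={3,4,5,7}: W {4,6,7}->{4}; Y {3,4,5,6,7}->{3}; Z {3,4,5,7}->{7} => REVISION
Constraint 2 (U != W) on D(U)={3,4,5,6,7} D(W)={4}: U {3,4,5,6,7}->{3,5,6,7} => REVISION
Constraint 3 (U + W = Z) on D(U)={3,5,6,7} D(W)={4} D(Z)={7}: U {3,5,6,7}->{3} => REVISION
Total revisions = 3

Answer: 3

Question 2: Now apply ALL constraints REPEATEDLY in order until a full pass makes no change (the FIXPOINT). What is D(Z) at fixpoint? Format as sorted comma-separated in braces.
Answer: {7}

Derivation:
pass 0 (initial): D(Z)={3,4,5,7}
pass 1: U {3,4,5,6,7}->{3}; W {4,6,7}->{4}; Y {3,4,5,6,7}->{3}; Z {3,4,5,7}->{7}
pass 2: no change
Fixpoint after 2 passes: D(Z) = {7}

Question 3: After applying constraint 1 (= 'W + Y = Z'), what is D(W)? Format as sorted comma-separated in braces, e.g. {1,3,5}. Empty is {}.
Answer: {4}

Derivation:
Constraint 1 (W + Y = Z) on D(W)={4,6,7} D(Y)={3,4,5,6,7} D(Z)={3,4,5,7}: W {4,6,7}->{4}; Y {3,4,5,6,7}->{3}; Z {3,4,5,7}->{7}
So after constraint 1: D(W) = {4}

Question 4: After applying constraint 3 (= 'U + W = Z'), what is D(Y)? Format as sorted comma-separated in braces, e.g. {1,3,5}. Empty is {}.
Constraint 1 (W + Y = Z) on D(W)={4,6,7} D(Y)={3,4,5,6,7} D(Z)={3,4,5,7}: W {4,6,7}->{4}; Y {3,4,5,6,7}->{3}; Z {3,4,5,7}->{7}
Constraint 2 (U != W) on D(U)={3,4,5,6,7} D(W)={4}: U {3,4,5,6,7}->{3,5,6,7}
Constraint 3 (U + W = Z) on D(U)={3,5,6,7} D(W)={4} D(Z)={7}: U {3,5,6,7}->{3}
So after constraint 3: D(Y) = {3}

Answer: {3}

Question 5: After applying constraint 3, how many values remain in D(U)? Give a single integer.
Constraint 1 (W + Y = Z) on D(W)={4,6,7} D(Y)={3,4,5,6,7} D(Z)={3,4,5,7}: W {4,6,7}->{4}; Y {3,4,5,6,7}->{3}; Z {3,4,5,7}->{7}
Constraint 2 (U != W) on D(U)={3,4,5,6,7} D(W)={4}: U {3,4,5,6,7}->{3,5,6,7}
Constraint 3 (U + W = Z) on D(U)={3,5,6,7} D(W)={4} D(Z)={7}: U {3,5,6,7}->{3}
So after constraint 3: D(U)={3}, size = 1

Answer: 1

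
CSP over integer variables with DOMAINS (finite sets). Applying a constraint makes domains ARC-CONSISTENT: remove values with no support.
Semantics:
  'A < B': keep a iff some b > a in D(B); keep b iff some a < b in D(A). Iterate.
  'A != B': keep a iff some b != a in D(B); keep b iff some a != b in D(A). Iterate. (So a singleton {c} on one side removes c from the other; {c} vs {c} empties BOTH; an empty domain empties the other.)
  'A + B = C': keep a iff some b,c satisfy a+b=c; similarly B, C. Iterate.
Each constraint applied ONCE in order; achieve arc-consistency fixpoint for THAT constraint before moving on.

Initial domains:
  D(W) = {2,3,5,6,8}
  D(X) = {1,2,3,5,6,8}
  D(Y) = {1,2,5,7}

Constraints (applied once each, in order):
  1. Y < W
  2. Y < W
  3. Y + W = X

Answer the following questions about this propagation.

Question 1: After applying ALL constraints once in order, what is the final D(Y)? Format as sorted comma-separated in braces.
Constraint 1 (Y < W) on D(Y)={1,2,5,7} D(W)={2,3,5,6,8}: no change
Constraint 2 (Y < W) on D(Y)={1,2,5,7} D(W)={2,3,5,6,8}: no change
Constraint 3 (Y + W = X) on D(Y)={1,2,5,7} D(W)={2,3,5,6,8} D(X)={1,2,3,5,6,8}: Y {1,2,5,7}->{1,2,5}; W {2,3,5,6,8}->{2,3,5,6}; X {1,2,3,5,6,8}->{3,5,6,8}
So after all 3 constraints: D(Y) = {1,2,5}

Answer: {1,2,5}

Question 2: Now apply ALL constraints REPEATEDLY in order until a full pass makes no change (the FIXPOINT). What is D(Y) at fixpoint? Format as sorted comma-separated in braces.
Answer: {1,2,5}

Derivation:
pass 0 (initial): D(Y)={1,2,5,7}
pass 1: W {2,3,5,6,8}->{2,3,5,6}; X {1,2,3,5,6,8}->{3,5,6,8}; Y {1,2,5,7}->{1,2,5}
pass 2: no change
Fixpoint after 2 passes: D(Y) = {1,2,5}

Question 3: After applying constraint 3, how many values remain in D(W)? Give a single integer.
Answer: 4

Derivation:
Constraint 1 (Y < W) on D(Y)={1,2,5,7} D(W)={2,3,5,6,8}: no change
Constraint 2 (Y < W) on D(Y)={1,2,5,7} D(W)={2,3,5,6,8}: no change
Constraint 3 (Y + W = X) on D(Y)={1,2,5,7} D(W)={2,3,5,6,8} D(X)={1,2,3,5,6,8}: Y {1,2,5,7}->{1,2,5}; W {2,3,5,6,8}->{2,3,5,6}; X {1,2,3,5,6,8}->{3,5,6,8}
So after constraint 3: D(W)={2,3,5,6}, size = 4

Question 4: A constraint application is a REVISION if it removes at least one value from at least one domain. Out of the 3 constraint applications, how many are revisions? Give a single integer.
Answer: 1

Derivation:
Constraint 1 (Y < W) on D(Y)={1,2,5,7} D(W)={2,3,5,6,8}: no change => not a revision
Constraint 2 (Y < W) on D(Y)={1,2,5,7} D(W)={2,3,5,6,8}: no change => not a revision
Constraint 3 (Y + W = X) on D(Y)={1,2,5,7} D(W)={2,3,5,6,8} D(X)={1,2,3,5,6,8}: Y {1,2,5,7}->{1,2,5}; W {2,3,5,6,8}->{2,3,5,6}; X {1,2,3,5,6,8}->{3,5,6,8} => REVISION
Total revisions = 1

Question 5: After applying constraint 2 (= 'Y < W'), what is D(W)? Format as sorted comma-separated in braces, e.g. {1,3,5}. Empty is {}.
Answer: {2,3,5,6,8}

Derivation:
Constraint 1 (Y < W) on D(Y)={1,2,5,7} D(W)={2,3,5,6,8}: no change
Constraint 2 (Y < W) on D(Y)={1,2,5,7} D(W)={2,3,5,6,8}: no change
So after constraint 2: D(W) = {2,3,5,6,8}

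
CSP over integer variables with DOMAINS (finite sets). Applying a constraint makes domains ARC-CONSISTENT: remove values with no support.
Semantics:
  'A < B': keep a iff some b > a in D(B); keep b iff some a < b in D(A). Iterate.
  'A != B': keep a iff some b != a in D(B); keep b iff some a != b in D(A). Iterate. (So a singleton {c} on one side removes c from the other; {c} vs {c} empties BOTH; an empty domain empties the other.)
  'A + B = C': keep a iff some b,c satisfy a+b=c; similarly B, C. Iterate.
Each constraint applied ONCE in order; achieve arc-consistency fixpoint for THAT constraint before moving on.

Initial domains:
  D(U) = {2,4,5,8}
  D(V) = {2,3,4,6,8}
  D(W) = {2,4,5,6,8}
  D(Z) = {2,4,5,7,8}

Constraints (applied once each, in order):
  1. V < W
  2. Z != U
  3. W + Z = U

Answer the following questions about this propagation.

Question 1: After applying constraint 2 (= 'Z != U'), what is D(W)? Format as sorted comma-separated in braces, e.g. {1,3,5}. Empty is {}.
Answer: {4,5,6,8}

Derivation:
Constraint 1 (V < W) on D(V)={2,3,4,6,8} D(W)={2,4,5,6,8}: V {2,3,4,6,8}->{2,3,4,6}; W {2,4,5,6,8}->{4,5,6,8}
Constraint 2 (Z != U) on D(Z)={2,4,5,7,8} D(U)={2,4,5,8}: no change
So after constraint 2: D(W) = {4,5,6,8}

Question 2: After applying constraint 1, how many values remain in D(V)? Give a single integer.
Constraint 1 (V < W) on D(V)={2,3,4,6,8} D(W)={2,4,5,6,8}: V {2,3,4,6,8}->{2,3,4,6}; W {2,4,5,6,8}->{4,5,6,8}
So after constraint 1: D(V)={2,3,4,6}, size = 4

Answer: 4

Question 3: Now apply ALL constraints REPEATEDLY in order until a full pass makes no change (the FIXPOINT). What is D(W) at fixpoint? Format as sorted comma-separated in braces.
Answer: {4,6}

Derivation:
pass 0 (initial): D(W)={2,4,5,6,8}
pass 1: U {2,4,5,8}->{8}; V {2,3,4,6,8}->{2,3,4,6}; W {2,4,5,6,8}->{4,6}; Z {2,4,5,7,8}->{2,4}
pass 2: V {2,3,4,6}->{2,3,4}
pass 3: no change
Fixpoint after 3 passes: D(W) = {4,6}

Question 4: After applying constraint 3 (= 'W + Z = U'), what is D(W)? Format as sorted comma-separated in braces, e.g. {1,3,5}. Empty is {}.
Constraint 1 (V < W) on D(V)={2,3,4,6,8} D(W)={2,4,5,6,8}: V {2,3,4,6,8}->{2,3,4,6}; W {2,4,5,6,8}->{4,5,6,8}
Constraint 2 (Z != U) on D(Z)={2,4,5,7,8} D(U)={2,4,5,8}: no change
Constraint 3 (W + Z = U) on D(W)={4,5,6,8} D(Z)={2,4,5,7,8} D(U)={2,4,5,8}: W {4,5,6,8}->{4,6}; Z {2,4,5,7,8}->{2,4}; U {2,4,5,8}->{8}
So after constraint 3: D(W) = {4,6}

Answer: {4,6}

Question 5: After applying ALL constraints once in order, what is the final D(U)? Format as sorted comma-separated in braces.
Constraint 1 (V < W) on D(V)={2,3,4,6,8} D(W)={2,4,5,6,8}: V {2,3,4,6,8}->{2,3,4,6}; W {2,4,5,6,8}->{4,5,6,8}
Constraint 2 (Z != U) on D(Z)={2,4,5,7,8} D(U)={2,4,5,8}: no change
Constraint 3 (W + Z = U) on D(W)={4,5,6,8} D(Z)={2,4,5,7,8} D(U)={2,4,5,8}: W {4,5,6,8}->{4,6}; Z {2,4,5,7,8}->{2,4}; U {2,4,5,8}->{8}
So after all 3 constraints: D(U) = {8}

Answer: {8}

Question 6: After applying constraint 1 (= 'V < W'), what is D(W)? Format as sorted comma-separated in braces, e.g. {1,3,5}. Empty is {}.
Constraint 1 (V < W) on D(V)={2,3,4,6,8} D(W)={2,4,5,6,8}: V {2,3,4,6,8}->{2,3,4,6}; W {2,4,5,6,8}->{4,5,6,8}
So after constraint 1: D(W) = {4,5,6,8}

Answer: {4,5,6,8}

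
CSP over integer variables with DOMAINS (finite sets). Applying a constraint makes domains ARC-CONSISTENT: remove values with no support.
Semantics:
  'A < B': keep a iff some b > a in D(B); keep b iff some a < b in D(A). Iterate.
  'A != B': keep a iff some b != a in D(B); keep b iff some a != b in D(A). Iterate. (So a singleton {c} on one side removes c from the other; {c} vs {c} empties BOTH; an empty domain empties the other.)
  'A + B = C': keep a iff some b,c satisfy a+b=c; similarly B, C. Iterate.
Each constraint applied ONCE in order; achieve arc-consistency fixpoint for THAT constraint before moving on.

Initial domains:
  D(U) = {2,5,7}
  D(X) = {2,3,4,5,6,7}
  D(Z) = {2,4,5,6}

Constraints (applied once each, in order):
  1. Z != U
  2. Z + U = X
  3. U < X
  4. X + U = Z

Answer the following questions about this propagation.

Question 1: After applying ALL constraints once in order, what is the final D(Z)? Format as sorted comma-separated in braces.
Answer: {}

Derivation:
Constraint 1 (Z != U) on D(Z)={2,4,5,6} D(U)={2,5,7}: no change
Constraint 2 (Z + U = X) on D(Z)={2,4,5,6} D(U)={2,5,7} D(X)={2,3,4,5,6,7}: Z {2,4,5,6}->{2,4,5}; U {2,5,7}->{2,5}; X {2,3,4,5,6,7}->{4,6,7}
Constraint 3 (U < X) on D(U)={2,5} D(X)={4,6,7}: no change
Constraint 4 (X + U = Z) on D(X)={4,6,7} D(U)={2,5} D(Z)={2,4,5}: X {4,6,7}->{}; U {2,5}->{}; Z {2,4,5}->{}
So after all 4 constraints: D(Z) = {}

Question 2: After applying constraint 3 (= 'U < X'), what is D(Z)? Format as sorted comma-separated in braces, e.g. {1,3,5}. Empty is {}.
Constraint 1 (Z != U) on D(Z)={2,4,5,6} D(U)={2,5,7}: no change
Constraint 2 (Z + U = X) on D(Z)={2,4,5,6} D(U)={2,5,7} D(X)={2,3,4,5,6,7}: Z {2,4,5,6}->{2,4,5}; U {2,5,7}->{2,5}; X {2,3,4,5,6,7}->{4,6,7}
Constraint 3 (U < X) on D(U)={2,5} D(X)={4,6,7}: no change
So after constraint 3: D(Z) = {2,4,5}

Answer: {2,4,5}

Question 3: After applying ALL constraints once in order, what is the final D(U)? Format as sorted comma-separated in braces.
Constraint 1 (Z != U) on D(Z)={2,4,5,6} D(U)={2,5,7}: no change
Constraint 2 (Z + U = X) on D(Z)={2,4,5,6} D(U)={2,5,7} D(X)={2,3,4,5,6,7}: Z {2,4,5,6}->{2,4,5}; U {2,5,7}->{2,5}; X {2,3,4,5,6,7}->{4,6,7}
Constraint 3 (U < X) on D(U)={2,5} D(X)={4,6,7}: no change
Constraint 4 (X + U = Z) on D(X)={4,6,7} D(U)={2,5} D(Z)={2,4,5}: X {4,6,7}->{}; U {2,5}->{}; Z {2,4,5}->{}
So after all 4 constraints: D(U) = {}

Answer: {}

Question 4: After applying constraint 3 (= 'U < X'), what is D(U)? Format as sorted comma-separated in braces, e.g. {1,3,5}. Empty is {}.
Answer: {2,5}

Derivation:
Constraint 1 (Z != U) on D(Z)={2,4,5,6} D(U)={2,5,7}: no change
Constraint 2 (Z + U = X) on D(Z)={2,4,5,6} D(U)={2,5,7} D(X)={2,3,4,5,6,7}: Z {2,4,5,6}->{2,4,5}; U {2,5,7}->{2,5}; X {2,3,4,5,6,7}->{4,6,7}
Constraint 3 (U < X) on D(U)={2,5} D(X)={4,6,7}: no change
So after constraint 3: D(U) = {2,5}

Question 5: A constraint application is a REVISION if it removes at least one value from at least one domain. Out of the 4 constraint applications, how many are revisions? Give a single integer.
Answer: 2

Derivation:
Constraint 1 (Z != U) on D(Z)={2,4,5,6} D(U)={2,5,7}: no change => not a revision
Constraint 2 (Z + U = X) on D(Z)={2,4,5,6} D(U)={2,5,7} D(X)={2,3,4,5,6,7}: Z {2,4,5,6}->{2,4,5}; U {2,5,7}->{2,5}; X {2,3,4,5,6,7}->{4,6,7} => REVISION
Constraint 3 (U < X) on D(U)={2,5} D(X)={4,6,7}: no change => not a revision
Constraint 4 (X + U = Z) on D(X)={4,6,7} D(U)={2,5} D(Z)={2,4,5}: X {4,6,7}->{}; U {2,5}->{}; Z {2,4,5}->{} => REVISION
Total revisions = 2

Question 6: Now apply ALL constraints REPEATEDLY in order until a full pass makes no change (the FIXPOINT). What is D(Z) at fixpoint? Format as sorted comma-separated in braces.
pass 0 (initial): D(Z)={2,4,5,6}
pass 1: U {2,5,7}->{}; X {2,3,4,5,6,7}->{}; Z {2,4,5,6}->{}
pass 2: no change
Fixpoint after 2 passes: D(Z) = {}

Answer: {}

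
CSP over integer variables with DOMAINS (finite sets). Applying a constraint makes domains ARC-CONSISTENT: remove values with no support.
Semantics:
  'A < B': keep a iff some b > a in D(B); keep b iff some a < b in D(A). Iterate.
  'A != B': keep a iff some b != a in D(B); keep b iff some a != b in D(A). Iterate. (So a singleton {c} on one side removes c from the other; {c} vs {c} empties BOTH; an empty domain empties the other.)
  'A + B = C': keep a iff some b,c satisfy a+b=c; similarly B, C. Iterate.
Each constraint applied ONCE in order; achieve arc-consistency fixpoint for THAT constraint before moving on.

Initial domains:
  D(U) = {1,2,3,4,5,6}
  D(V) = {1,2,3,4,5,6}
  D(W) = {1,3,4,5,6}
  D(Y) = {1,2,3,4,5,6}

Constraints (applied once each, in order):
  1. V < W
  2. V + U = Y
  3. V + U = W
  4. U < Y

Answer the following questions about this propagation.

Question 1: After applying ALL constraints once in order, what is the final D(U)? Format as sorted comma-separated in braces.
Constraint 1 (V < W) on D(V)={1,2,3,4,5,6} D(W)={1,3,4,5,6}: V {1,2,3,4,5,6}->{1,2,3,4,5}; W {1,3,4,5,6}->{3,4,5,6}
Constraint 2 (V + U = Y) on D(V)={1,2,3,4,5} D(U)={1,2,3,4,5,6} D(Y)={1,2,3,4,5,6}: U {1,2,3,4,5,6}->{1,2,3,4,5}; Y {1,2,3,4,5,6}->{2,3,4,5,6}
Constraint 3 (V + U = W) on D(V)={1,2,3,4,5} D(U)={1,2,3,4,5} D(W)={3,4,5,6}: no change
Constraint 4 (U < Y) on D(U)={1,2,3,4,5} D(Y)={2,3,4,5,6}: no change
So after all 4 constraints: D(U) = {1,2,3,4,5}

Answer: {1,2,3,4,5}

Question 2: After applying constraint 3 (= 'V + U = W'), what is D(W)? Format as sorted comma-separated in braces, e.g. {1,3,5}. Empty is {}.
Constraint 1 (V < W) on D(V)={1,2,3,4,5,6} D(W)={1,3,4,5,6}: V {1,2,3,4,5,6}->{1,2,3,4,5}; W {1,3,4,5,6}->{3,4,5,6}
Constraint 2 (V + U = Y) on D(V)={1,2,3,4,5} D(U)={1,2,3,4,5,6} D(Y)={1,2,3,4,5,6}: U {1,2,3,4,5,6}->{1,2,3,4,5}; Y {1,2,3,4,5,6}->{2,3,4,5,6}
Constraint 3 (V + U = W) on D(V)={1,2,3,4,5} D(U)={1,2,3,4,5} D(W)={3,4,5,6}: no change
So after constraint 3: D(W) = {3,4,5,6}

Answer: {3,4,5,6}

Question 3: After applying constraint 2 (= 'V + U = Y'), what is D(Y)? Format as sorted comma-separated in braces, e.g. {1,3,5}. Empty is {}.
Answer: {2,3,4,5,6}

Derivation:
Constraint 1 (V < W) on D(V)={1,2,3,4,5,6} D(W)={1,3,4,5,6}: V {1,2,3,4,5,6}->{1,2,3,4,5}; W {1,3,4,5,6}->{3,4,5,6}
Constraint 2 (V + U = Y) on D(V)={1,2,3,4,5} D(U)={1,2,3,4,5,6} D(Y)={1,2,3,4,5,6}: U {1,2,3,4,5,6}->{1,2,3,4,5}; Y {1,2,3,4,5,6}->{2,3,4,5,6}
So after constraint 2: D(Y) = {2,3,4,5,6}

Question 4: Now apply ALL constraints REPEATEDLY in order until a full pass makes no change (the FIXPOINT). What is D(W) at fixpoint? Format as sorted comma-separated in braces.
Answer: {3,4,5,6}

Derivation:
pass 0 (initial): D(W)={1,3,4,5,6}
pass 1: U {1,2,3,4,5,6}->{1,2,3,4,5}; V {1,2,3,4,5,6}->{1,2,3,4,5}; W {1,3,4,5,6}->{3,4,5,6}; Y {1,2,3,4,5,6}->{2,3,4,5,6}
pass 2: no change
Fixpoint after 2 passes: D(W) = {3,4,5,6}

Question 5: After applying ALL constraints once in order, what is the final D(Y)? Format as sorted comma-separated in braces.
Constraint 1 (V < W) on D(V)={1,2,3,4,5,6} D(W)={1,3,4,5,6}: V {1,2,3,4,5,6}->{1,2,3,4,5}; W {1,3,4,5,6}->{3,4,5,6}
Constraint 2 (V + U = Y) on D(V)={1,2,3,4,5} D(U)={1,2,3,4,5,6} D(Y)={1,2,3,4,5,6}: U {1,2,3,4,5,6}->{1,2,3,4,5}; Y {1,2,3,4,5,6}->{2,3,4,5,6}
Constraint 3 (V + U = W) on D(V)={1,2,3,4,5} D(U)={1,2,3,4,5} D(W)={3,4,5,6}: no change
Constraint 4 (U < Y) on D(U)={1,2,3,4,5} D(Y)={2,3,4,5,6}: no change
So after all 4 constraints: D(Y) = {2,3,4,5,6}

Answer: {2,3,4,5,6}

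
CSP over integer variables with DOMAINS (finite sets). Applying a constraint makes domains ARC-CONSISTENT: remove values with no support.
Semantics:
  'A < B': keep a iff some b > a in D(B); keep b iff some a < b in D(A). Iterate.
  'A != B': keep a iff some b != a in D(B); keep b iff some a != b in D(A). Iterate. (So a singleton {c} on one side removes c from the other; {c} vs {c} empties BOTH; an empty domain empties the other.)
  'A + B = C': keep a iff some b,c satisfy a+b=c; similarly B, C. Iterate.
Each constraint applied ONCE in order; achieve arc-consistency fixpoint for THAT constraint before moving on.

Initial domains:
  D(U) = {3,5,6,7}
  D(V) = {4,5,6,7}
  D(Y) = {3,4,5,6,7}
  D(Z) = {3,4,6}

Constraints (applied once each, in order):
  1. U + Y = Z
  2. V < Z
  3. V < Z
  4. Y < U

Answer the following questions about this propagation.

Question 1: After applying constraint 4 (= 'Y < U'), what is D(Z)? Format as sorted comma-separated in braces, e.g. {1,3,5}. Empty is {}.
Answer: {6}

Derivation:
Constraint 1 (U + Y = Z) on D(U)={3,5,6,7} D(Y)={3,4,5,6,7} D(Z)={3,4,6}: U {3,5,6,7}->{3}; Y {3,4,5,6,7}->{3}; Z {3,4,6}->{6}
Constraint 2 (V < Z) on D(V)={4,5,6,7} D(Z)={6}: V {4,5,6,7}->{4,5}
Constraint 3 (V < Z) on D(V)={4,5} D(Z)={6}: no change
Constraint 4 (Y < U) on D(Y)={3} D(U)={3}: Y {3}->{}; U {3}->{}
So after constraint 4: D(Z) = {6}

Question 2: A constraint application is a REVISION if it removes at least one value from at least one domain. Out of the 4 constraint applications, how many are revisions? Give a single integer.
Answer: 3

Derivation:
Constraint 1 (U + Y = Z) on D(U)={3,5,6,7} D(Y)={3,4,5,6,7} D(Z)={3,4,6}: U {3,5,6,7}->{3}; Y {3,4,5,6,7}->{3}; Z {3,4,6}->{6} => REVISION
Constraint 2 (V < Z) on D(V)={4,5,6,7} D(Z)={6}: V {4,5,6,7}->{4,5} => REVISION
Constraint 3 (V < Z) on D(V)={4,5} D(Z)={6}: no change => not a revision
Constraint 4 (Y < U) on D(Y)={3} D(U)={3}: Y {3}->{}; U {3}->{} => REVISION
Total revisions = 3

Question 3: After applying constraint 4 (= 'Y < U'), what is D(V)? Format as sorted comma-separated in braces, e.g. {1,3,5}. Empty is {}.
Answer: {4,5}

Derivation:
Constraint 1 (U + Y = Z) on D(U)={3,5,6,7} D(Y)={3,4,5,6,7} D(Z)={3,4,6}: U {3,5,6,7}->{3}; Y {3,4,5,6,7}->{3}; Z {3,4,6}->{6}
Constraint 2 (V < Z) on D(V)={4,5,6,7} D(Z)={6}: V {4,5,6,7}->{4,5}
Constraint 3 (V < Z) on D(V)={4,5} D(Z)={6}: no change
Constraint 4 (Y < U) on D(Y)={3} D(U)={3}: Y {3}->{}; U {3}->{}
So after constraint 4: D(V) = {4,5}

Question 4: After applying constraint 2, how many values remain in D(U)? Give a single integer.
Answer: 1

Derivation:
Constraint 1 (U + Y = Z) on D(U)={3,5,6,7} D(Y)={3,4,5,6,7} D(Z)={3,4,6}: U {3,5,6,7}->{3}; Y {3,4,5,6,7}->{3}; Z {3,4,6}->{6}
Constraint 2 (V < Z) on D(V)={4,5,6,7} D(Z)={6}: V {4,5,6,7}->{4,5}
So after constraint 2: D(U)={3}, size = 1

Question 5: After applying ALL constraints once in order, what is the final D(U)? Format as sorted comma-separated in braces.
Constraint 1 (U + Y = Z) on D(U)={3,5,6,7} D(Y)={3,4,5,6,7} D(Z)={3,4,6}: U {3,5,6,7}->{3}; Y {3,4,5,6,7}->{3}; Z {3,4,6}->{6}
Constraint 2 (V < Z) on D(V)={4,5,6,7} D(Z)={6}: V {4,5,6,7}->{4,5}
Constraint 3 (V < Z) on D(V)={4,5} D(Z)={6}: no change
Constraint 4 (Y < U) on D(Y)={3} D(U)={3}: Y {3}->{}; U {3}->{}
So after all 4 constraints: D(U) = {}

Answer: {}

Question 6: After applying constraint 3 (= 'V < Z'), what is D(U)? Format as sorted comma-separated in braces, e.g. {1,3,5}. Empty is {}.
Constraint 1 (U + Y = Z) on D(U)={3,5,6,7} D(Y)={3,4,5,6,7} D(Z)={3,4,6}: U {3,5,6,7}->{3}; Y {3,4,5,6,7}->{3}; Z {3,4,6}->{6}
Constraint 2 (V < Z) on D(V)={4,5,6,7} D(Z)={6}: V {4,5,6,7}->{4,5}
Constraint 3 (V < Z) on D(V)={4,5} D(Z)={6}: no change
So after constraint 3: D(U) = {3}

Answer: {3}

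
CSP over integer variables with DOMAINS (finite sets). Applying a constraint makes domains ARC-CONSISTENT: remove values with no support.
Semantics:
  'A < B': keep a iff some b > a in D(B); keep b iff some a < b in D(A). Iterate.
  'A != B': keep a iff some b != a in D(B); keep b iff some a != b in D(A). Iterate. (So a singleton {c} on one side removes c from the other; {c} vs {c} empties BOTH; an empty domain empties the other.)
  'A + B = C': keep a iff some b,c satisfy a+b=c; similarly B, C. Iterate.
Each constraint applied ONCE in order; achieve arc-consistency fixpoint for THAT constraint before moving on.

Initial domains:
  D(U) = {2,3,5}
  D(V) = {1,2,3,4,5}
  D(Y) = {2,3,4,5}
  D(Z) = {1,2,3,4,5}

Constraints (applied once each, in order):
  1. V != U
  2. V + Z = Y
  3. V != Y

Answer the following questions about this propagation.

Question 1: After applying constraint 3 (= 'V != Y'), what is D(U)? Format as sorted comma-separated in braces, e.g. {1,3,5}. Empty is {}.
Constraint 1 (V != U) on D(V)={1,2,3,4,5} D(U)={2,3,5}: no change
Constraint 2 (V + Z = Y) on D(V)={1,2,3,4,5} D(Z)={1,2,3,4,5} D(Y)={2,3,4,5}: V {1,2,3,4,5}->{1,2,3,4}; Z {1,2,3,4,5}->{1,2,3,4}
Constraint 3 (V != Y) on D(V)={1,2,3,4} D(Y)={2,3,4,5}: no change
So after constraint 3: D(U) = {2,3,5}

Answer: {2,3,5}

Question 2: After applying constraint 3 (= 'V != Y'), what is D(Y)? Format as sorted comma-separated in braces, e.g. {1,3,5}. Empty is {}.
Constraint 1 (V != U) on D(V)={1,2,3,4,5} D(U)={2,3,5}: no change
Constraint 2 (V + Z = Y) on D(V)={1,2,3,4,5} D(Z)={1,2,3,4,5} D(Y)={2,3,4,5}: V {1,2,3,4,5}->{1,2,3,4}; Z {1,2,3,4,5}->{1,2,3,4}
Constraint 3 (V != Y) on D(V)={1,2,3,4} D(Y)={2,3,4,5}: no change
So after constraint 3: D(Y) = {2,3,4,5}

Answer: {2,3,4,5}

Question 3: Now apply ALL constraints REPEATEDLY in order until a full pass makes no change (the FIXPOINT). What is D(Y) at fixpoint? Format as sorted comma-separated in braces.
pass 0 (initial): D(Y)={2,3,4,5}
pass 1: V {1,2,3,4,5}->{1,2,3,4}; Z {1,2,3,4,5}->{1,2,3,4}
pass 2: no change
Fixpoint after 2 passes: D(Y) = {2,3,4,5}

Answer: {2,3,4,5}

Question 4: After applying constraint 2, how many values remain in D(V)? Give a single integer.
Answer: 4

Derivation:
Constraint 1 (V != U) on D(V)={1,2,3,4,5} D(U)={2,3,5}: no change
Constraint 2 (V + Z = Y) on D(V)={1,2,3,4,5} D(Z)={1,2,3,4,5} D(Y)={2,3,4,5}: V {1,2,3,4,5}->{1,2,3,4}; Z {1,2,3,4,5}->{1,2,3,4}
So after constraint 2: D(V)={1,2,3,4}, size = 4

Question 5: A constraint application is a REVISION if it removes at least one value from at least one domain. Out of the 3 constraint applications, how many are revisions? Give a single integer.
Constraint 1 (V != U) on D(V)={1,2,3,4,5} D(U)={2,3,5}: no change => not a revision
Constraint 2 (V + Z = Y) on D(V)={1,2,3,4,5} D(Z)={1,2,3,4,5} D(Y)={2,3,4,5}: V {1,2,3,4,5}->{1,2,3,4}; Z {1,2,3,4,5}->{1,2,3,4} => REVISION
Constraint 3 (V != Y) on D(V)={1,2,3,4} D(Y)={2,3,4,5}: no change => not a revision
Total revisions = 1

Answer: 1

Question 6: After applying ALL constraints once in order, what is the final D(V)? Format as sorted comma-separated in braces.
Constraint 1 (V != U) on D(V)={1,2,3,4,5} D(U)={2,3,5}: no change
Constraint 2 (V + Z = Y) on D(V)={1,2,3,4,5} D(Z)={1,2,3,4,5} D(Y)={2,3,4,5}: V {1,2,3,4,5}->{1,2,3,4}; Z {1,2,3,4,5}->{1,2,3,4}
Constraint 3 (V != Y) on D(V)={1,2,3,4} D(Y)={2,3,4,5}: no change
So after all 3 constraints: D(V) = {1,2,3,4}

Answer: {1,2,3,4}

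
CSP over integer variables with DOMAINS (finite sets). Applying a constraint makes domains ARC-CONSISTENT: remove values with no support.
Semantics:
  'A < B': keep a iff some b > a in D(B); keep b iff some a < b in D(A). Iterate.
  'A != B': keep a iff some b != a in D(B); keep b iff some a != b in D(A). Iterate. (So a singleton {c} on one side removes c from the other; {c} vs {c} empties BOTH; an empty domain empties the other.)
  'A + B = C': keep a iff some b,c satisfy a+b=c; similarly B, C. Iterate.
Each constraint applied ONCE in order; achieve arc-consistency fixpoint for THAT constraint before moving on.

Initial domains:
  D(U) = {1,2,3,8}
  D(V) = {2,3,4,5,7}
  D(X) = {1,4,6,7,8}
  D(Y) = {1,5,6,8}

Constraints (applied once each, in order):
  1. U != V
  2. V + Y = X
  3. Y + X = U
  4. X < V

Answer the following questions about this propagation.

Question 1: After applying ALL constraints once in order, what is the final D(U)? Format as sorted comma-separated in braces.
Answer: {8}

Derivation:
Constraint 1 (U != V) on D(U)={1,2,3,8} D(V)={2,3,4,5,7}: no change
Constraint 2 (V + Y = X) on D(V)={2,3,4,5,7} D(Y)={1,5,6,8} D(X)={1,4,6,7,8}: V {2,3,4,5,7}->{2,3,5,7}; Y {1,5,6,8}->{1,5,6}; X {1,4,6,7,8}->{4,6,7,8}
Constraint 3 (Y + X = U) on D(Y)={1,5,6} D(X)={4,6,7,8} D(U)={1,2,3,8}: Y {1,5,6}->{1}; X {4,6,7,8}->{7}; U {1,2,3,8}->{8}
Constraint 4 (X < V) on D(X)={7} D(V)={2,3,5,7}: X {7}->{}; V {2,3,5,7}->{}
So after all 4 constraints: D(U) = {8}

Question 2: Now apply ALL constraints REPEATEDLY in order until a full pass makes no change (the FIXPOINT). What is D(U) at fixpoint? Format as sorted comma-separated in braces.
pass 0 (initial): D(U)={1,2,3,8}
pass 1: U {1,2,3,8}->{8}; V {2,3,4,5,7}->{}; X {1,4,6,7,8}->{}; Y {1,5,6,8}->{1}
pass 2: U {8}->{}; Y {1}->{}
pass 3: no change
Fixpoint after 3 passes: D(U) = {}

Answer: {}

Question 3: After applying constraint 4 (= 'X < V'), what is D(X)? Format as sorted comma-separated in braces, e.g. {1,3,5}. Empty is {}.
Constraint 1 (U != V) on D(U)={1,2,3,8} D(V)={2,3,4,5,7}: no change
Constraint 2 (V + Y = X) on D(V)={2,3,4,5,7} D(Y)={1,5,6,8} D(X)={1,4,6,7,8}: V {2,3,4,5,7}->{2,3,5,7}; Y {1,5,6,8}->{1,5,6}; X {1,4,6,7,8}->{4,6,7,8}
Constraint 3 (Y + X = U) on D(Y)={1,5,6} D(X)={4,6,7,8} D(U)={1,2,3,8}: Y {1,5,6}->{1}; X {4,6,7,8}->{7}; U {1,2,3,8}->{8}
Constraint 4 (X < V) on D(X)={7} D(V)={2,3,5,7}: X {7}->{}; V {2,3,5,7}->{}
So after constraint 4: D(X) = {}

Answer: {}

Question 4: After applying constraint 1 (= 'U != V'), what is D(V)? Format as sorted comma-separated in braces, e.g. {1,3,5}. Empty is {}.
Constraint 1 (U != V) on D(U)={1,2,3,8} D(V)={2,3,4,5,7}: no change
So after constraint 1: D(V) = {2,3,4,5,7}

Answer: {2,3,4,5,7}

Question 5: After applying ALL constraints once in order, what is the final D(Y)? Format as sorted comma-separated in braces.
Answer: {1}

Derivation:
Constraint 1 (U != V) on D(U)={1,2,3,8} D(V)={2,3,4,5,7}: no change
Constraint 2 (V + Y = X) on D(V)={2,3,4,5,7} D(Y)={1,5,6,8} D(X)={1,4,6,7,8}: V {2,3,4,5,7}->{2,3,5,7}; Y {1,5,6,8}->{1,5,6}; X {1,4,6,7,8}->{4,6,7,8}
Constraint 3 (Y + X = U) on D(Y)={1,5,6} D(X)={4,6,7,8} D(U)={1,2,3,8}: Y {1,5,6}->{1}; X {4,6,7,8}->{7}; U {1,2,3,8}->{8}
Constraint 4 (X < V) on D(X)={7} D(V)={2,3,5,7}: X {7}->{}; V {2,3,5,7}->{}
So after all 4 constraints: D(Y) = {1}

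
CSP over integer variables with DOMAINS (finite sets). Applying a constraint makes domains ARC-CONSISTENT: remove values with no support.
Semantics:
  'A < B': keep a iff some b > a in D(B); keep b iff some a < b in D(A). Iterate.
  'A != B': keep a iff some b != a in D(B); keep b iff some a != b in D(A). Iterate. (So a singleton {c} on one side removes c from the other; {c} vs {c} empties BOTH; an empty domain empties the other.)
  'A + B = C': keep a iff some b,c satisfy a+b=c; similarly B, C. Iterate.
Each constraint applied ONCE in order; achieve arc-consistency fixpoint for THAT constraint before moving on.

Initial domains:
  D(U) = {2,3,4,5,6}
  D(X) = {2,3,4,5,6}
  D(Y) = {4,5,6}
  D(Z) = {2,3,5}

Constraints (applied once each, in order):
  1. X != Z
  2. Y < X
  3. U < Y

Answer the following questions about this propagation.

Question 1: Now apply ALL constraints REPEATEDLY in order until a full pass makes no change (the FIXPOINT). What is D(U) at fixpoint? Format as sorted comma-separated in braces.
Answer: {2,3,4}

Derivation:
pass 0 (initial): D(U)={2,3,4,5,6}
pass 1: U {2,3,4,5,6}->{2,3,4}; X {2,3,4,5,6}->{5,6}; Y {4,5,6}->{4,5}
pass 2: no change
Fixpoint after 2 passes: D(U) = {2,3,4}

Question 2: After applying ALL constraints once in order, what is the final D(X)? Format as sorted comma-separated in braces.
Answer: {5,6}

Derivation:
Constraint 1 (X != Z) on D(X)={2,3,4,5,6} D(Z)={2,3,5}: no change
Constraint 2 (Y < X) on D(Y)={4,5,6} D(X)={2,3,4,5,6}: Y {4,5,6}->{4,5}; X {2,3,4,5,6}->{5,6}
Constraint 3 (U < Y) on D(U)={2,3,4,5,6} D(Y)={4,5}: U {2,3,4,5,6}->{2,3,4}
So after all 3 constraints: D(X) = {5,6}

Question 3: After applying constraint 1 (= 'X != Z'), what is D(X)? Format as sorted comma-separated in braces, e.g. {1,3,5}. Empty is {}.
Answer: {2,3,4,5,6}

Derivation:
Constraint 1 (X != Z) on D(X)={2,3,4,5,6} D(Z)={2,3,5}: no change
So after constraint 1: D(X) = {2,3,4,5,6}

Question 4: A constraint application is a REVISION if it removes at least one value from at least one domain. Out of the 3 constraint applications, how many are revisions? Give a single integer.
Constraint 1 (X != Z) on D(X)={2,3,4,5,6} D(Z)={2,3,5}: no change => not a revision
Constraint 2 (Y < X) on D(Y)={4,5,6} D(X)={2,3,4,5,6}: Y {4,5,6}->{4,5}; X {2,3,4,5,6}->{5,6} => REVISION
Constraint 3 (U < Y) on D(U)={2,3,4,5,6} D(Y)={4,5}: U {2,3,4,5,6}->{2,3,4} => REVISION
Total revisions = 2

Answer: 2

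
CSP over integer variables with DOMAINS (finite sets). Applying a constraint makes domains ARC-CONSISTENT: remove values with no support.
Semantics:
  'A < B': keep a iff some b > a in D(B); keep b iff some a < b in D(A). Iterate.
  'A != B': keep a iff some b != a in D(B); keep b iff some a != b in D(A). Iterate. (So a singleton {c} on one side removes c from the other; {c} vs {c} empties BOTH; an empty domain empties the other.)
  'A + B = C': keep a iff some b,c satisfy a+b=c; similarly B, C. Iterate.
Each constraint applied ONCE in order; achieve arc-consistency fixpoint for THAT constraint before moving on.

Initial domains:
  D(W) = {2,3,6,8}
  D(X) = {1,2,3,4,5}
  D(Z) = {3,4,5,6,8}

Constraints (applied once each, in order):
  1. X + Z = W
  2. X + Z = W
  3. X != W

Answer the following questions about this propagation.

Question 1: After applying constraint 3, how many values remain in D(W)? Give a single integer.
Constraint 1 (X + Z = W) on D(X)={1,2,3,4,5} D(Z)={3,4,5,6,8} D(W)={2,3,6,8}: Z {3,4,5,6,8}->{3,4,5,6}; W {2,3,6,8}->{6,8}
Constraint 2 (X + Z = W) on D(X)={1,2,3,4,5} D(Z)={3,4,5,6} D(W)={6,8}: no change
Constraint 3 (X != W) on D(X)={1,2,3,4,5} D(W)={6,8}: no change
So after constraint 3: D(W)={6,8}, size = 2

Answer: 2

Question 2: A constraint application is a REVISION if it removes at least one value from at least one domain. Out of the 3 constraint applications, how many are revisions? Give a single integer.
Answer: 1

Derivation:
Constraint 1 (X + Z = W) on D(X)={1,2,3,4,5} D(Z)={3,4,5,6,8} D(W)={2,3,6,8}: Z {3,4,5,6,8}->{3,4,5,6}; W {2,3,6,8}->{6,8} => REVISION
Constraint 2 (X + Z = W) on D(X)={1,2,3,4,5} D(Z)={3,4,5,6} D(W)={6,8}: no change => not a revision
Constraint 3 (X != W) on D(X)={1,2,3,4,5} D(W)={6,8}: no change => not a revision
Total revisions = 1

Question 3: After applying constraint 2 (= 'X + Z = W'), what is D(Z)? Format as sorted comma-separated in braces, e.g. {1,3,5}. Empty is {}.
Constraint 1 (X + Z = W) on D(X)={1,2,3,4,5} D(Z)={3,4,5,6,8} D(W)={2,3,6,8}: Z {3,4,5,6,8}->{3,4,5,6}; W {2,3,6,8}->{6,8}
Constraint 2 (X + Z = W) on D(X)={1,2,3,4,5} D(Z)={3,4,5,6} D(W)={6,8}: no change
So after constraint 2: D(Z) = {3,4,5,6}

Answer: {3,4,5,6}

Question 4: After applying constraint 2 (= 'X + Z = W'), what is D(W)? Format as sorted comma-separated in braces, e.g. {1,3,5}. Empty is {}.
Constraint 1 (X + Z = W) on D(X)={1,2,3,4,5} D(Z)={3,4,5,6,8} D(W)={2,3,6,8}: Z {3,4,5,6,8}->{3,4,5,6}; W {2,3,6,8}->{6,8}
Constraint 2 (X + Z = W) on D(X)={1,2,3,4,5} D(Z)={3,4,5,6} D(W)={6,8}: no change
So after constraint 2: D(W) = {6,8}

Answer: {6,8}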